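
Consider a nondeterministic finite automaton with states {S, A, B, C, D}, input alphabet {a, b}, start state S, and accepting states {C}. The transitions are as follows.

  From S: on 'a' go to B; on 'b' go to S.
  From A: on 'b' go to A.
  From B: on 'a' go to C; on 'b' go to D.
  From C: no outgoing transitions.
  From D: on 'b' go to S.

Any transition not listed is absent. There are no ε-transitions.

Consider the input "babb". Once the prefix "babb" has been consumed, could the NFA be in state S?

Yes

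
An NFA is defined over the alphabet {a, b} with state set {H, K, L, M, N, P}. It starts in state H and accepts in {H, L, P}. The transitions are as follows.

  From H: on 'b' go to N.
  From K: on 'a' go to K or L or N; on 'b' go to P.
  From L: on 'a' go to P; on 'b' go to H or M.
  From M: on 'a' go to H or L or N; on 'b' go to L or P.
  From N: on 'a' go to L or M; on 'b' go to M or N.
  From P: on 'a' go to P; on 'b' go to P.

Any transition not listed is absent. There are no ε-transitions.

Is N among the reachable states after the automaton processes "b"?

Start in {H}.
Read 'b': {H} → {N}.
State N is in {N}.

Yes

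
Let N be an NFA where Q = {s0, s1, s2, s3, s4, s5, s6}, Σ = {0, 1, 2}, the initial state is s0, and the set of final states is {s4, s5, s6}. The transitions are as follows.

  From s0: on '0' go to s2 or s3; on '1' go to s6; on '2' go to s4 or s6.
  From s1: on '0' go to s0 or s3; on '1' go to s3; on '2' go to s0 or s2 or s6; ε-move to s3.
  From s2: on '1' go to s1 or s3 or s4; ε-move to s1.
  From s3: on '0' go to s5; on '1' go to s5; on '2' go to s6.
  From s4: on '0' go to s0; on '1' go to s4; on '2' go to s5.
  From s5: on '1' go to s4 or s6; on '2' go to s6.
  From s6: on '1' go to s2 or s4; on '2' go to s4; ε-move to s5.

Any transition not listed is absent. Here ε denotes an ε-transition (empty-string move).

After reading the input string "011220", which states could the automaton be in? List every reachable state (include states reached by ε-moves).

{s0}

Start in {s0}.
Read '0': s0→{s2, s3}; union {s2, s3}; ε-closure = {s1, s2, s3}.
Read '1': s1→{s3}, s2→{s1, s3, s4}, s3→{s5}; now {s1, s3, s4, s5}.
Read '1': s1→{s3}, s3→{s5}, s4→{s4}, s5→{s4, s6}; now {s3, s4, s5, s6}.
Read '2': s3→{s6}, s4→{s5}, s5→{s6}, s6→{s4}; now {s4, s5, s6}.
Read '2': s4→{s5}, s5→{s6}, s6→{s4}; now {s4, s5, s6}.
Read '0': s4→{s0}, s5→∅, s6→∅; now {s0}.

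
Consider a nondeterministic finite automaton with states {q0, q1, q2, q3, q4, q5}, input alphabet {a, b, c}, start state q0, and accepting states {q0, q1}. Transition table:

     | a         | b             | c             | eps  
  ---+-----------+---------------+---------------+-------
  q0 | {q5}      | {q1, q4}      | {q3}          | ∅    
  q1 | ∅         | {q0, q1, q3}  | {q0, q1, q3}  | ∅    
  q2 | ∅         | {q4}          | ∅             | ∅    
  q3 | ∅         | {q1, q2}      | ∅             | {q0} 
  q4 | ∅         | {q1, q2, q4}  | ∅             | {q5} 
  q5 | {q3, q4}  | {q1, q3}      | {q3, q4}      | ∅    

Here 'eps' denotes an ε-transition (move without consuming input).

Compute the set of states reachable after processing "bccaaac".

Start in {q0}.
Read 'b': {q0} → {q1, q4, q5}.
Read 'c': {q1, q4, q5} → {q0, q1, q3, q4, q5}.
Read 'c': {q0, q1, q3, q4, q5} → {q0, q1, q3, q4, q5}.
Read 'a': {q0, q1, q3, q4, q5} → {q0, q3, q4, q5}.
Read 'a': {q0, q3, q4, q5} → {q0, q3, q4, q5}.
Read 'a': {q0, q3, q4, q5} → {q0, q3, q4, q5}.
Read 'c': {q0, q3, q4, q5} → {q0, q3, q4, q5}.

{q0, q3, q4, q5}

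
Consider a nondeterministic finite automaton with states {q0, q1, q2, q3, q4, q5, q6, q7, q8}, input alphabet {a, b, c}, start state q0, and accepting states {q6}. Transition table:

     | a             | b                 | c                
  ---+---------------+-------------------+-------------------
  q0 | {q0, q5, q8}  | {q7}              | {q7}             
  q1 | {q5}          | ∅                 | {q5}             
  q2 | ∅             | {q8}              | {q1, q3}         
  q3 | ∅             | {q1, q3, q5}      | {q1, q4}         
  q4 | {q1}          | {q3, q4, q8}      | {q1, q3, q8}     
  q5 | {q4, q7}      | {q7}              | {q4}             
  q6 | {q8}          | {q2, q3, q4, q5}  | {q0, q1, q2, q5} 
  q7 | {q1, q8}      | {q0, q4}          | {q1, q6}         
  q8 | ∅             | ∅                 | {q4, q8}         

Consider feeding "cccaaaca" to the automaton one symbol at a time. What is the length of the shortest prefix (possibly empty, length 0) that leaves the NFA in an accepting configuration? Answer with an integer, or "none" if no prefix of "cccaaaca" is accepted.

Start in {q0}.
Read 'c': q0→{q7}; now {q7}.
Read 'c': q7→{q1, q6}; now {q1, q6}.
None of the earlier sets intersect F, but {q1, q6} does.

2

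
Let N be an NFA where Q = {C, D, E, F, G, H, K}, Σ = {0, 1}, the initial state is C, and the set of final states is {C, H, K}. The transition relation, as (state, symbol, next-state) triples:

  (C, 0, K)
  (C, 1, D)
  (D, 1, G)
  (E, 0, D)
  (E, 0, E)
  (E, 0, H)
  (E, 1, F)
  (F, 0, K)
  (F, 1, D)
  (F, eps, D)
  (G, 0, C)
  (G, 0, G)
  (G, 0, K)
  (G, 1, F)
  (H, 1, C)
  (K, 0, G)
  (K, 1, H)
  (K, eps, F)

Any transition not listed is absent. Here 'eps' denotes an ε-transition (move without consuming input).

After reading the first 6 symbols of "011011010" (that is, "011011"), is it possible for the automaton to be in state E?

No

Start in {C}.
Read '0': C→{K}; union {K}; ε-closure = {D, F, K}.
Read '1': D→{G}, F→{D}, K→{H}; now {D, G, H}.
Read '1': D→{G}, G→{F}, H→{C}; union {C, F, G}; ε-closure = {C, D, F, G}.
Read '0': C→{K}, D→∅, F→{K}, G→{C, G, K}; union {C, G, K}; ε-closure = {C, D, F, G, K}.
Read '1': C→{D}, D→{G}, F→{D}, G→{F}, K→{H}; now {D, F, G, H}.
Read '1': D→{G}, F→{D}, G→{F}, H→{C}; now {C, D, F, G}.
State E is not in {C, D, F, G}.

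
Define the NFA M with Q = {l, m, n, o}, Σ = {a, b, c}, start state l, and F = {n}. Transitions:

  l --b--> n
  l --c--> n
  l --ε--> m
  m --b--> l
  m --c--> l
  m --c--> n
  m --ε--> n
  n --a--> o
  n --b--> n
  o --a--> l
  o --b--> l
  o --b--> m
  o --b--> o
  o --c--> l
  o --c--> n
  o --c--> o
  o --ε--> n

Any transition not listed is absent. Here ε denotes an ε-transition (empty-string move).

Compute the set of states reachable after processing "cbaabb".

Start: ε-closure({l}) = {l, m, n}.
Read 'c': {l, m, n} → {l, m, n}.
Read 'b': {l, m, n} → {l, m, n}.
Read 'a': {l, m, n} → {n, o}.
Read 'a': {n, o} → {l, m, n, o}.
Read 'b': {l, m, n, o} → {l, m, n, o}.
Read 'b': {l, m, n, o} → {l, m, n, o}.

{l, m, n, o}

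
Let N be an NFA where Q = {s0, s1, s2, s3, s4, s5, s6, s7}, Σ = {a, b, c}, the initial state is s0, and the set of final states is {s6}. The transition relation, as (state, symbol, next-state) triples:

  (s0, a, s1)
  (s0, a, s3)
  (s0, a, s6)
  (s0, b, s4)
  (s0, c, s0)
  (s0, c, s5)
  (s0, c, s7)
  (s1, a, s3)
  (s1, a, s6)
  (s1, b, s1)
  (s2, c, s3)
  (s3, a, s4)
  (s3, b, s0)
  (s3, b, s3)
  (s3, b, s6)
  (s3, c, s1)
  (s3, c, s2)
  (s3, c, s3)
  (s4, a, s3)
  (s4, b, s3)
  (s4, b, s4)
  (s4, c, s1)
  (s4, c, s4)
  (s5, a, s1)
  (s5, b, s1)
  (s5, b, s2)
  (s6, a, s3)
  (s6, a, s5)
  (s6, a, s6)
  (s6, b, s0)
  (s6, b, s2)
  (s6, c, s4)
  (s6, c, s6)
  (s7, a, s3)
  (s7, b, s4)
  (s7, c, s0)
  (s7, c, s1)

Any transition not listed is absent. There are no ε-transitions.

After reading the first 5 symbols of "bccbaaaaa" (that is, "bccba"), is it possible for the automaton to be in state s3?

Yes

Start in {s0}.
Read 'b': s0→{s4}; now {s4}.
Read 'c': s4→{s1, s4}; now {s1, s4}.
Read 'c': s1→∅, s4→{s1, s4}; now {s1, s4}.
Read 'b': s1→{s1}, s4→{s3, s4}; now {s1, s3, s4}.
Read 'a': s1→{s3, s6}, s3→{s4}, s4→{s3}; now {s3, s4, s6}.
State s3 is in {s3, s4, s6}.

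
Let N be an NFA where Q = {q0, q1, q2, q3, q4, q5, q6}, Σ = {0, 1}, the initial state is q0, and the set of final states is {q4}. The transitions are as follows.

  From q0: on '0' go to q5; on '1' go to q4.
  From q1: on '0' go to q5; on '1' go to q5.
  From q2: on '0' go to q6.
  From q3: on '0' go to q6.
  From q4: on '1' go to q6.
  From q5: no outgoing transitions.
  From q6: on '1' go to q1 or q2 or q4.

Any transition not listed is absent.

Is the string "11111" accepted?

Yes

Start in {q0}.
Read '1': q0→{q4}; now {q4}.
Read '1': q4→{q6}; now {q6}.
Read '1': q6→{q1, q2, q4}; now {q1, q2, q4}.
Read '1': q1→{q5}, q2→∅, q4→{q6}; now {q5, q6}.
Read '1': q5→∅, q6→{q1, q2, q4}; now {q1, q2, q4}.
The final set {q1, q2, q4} contains the accepting state q4.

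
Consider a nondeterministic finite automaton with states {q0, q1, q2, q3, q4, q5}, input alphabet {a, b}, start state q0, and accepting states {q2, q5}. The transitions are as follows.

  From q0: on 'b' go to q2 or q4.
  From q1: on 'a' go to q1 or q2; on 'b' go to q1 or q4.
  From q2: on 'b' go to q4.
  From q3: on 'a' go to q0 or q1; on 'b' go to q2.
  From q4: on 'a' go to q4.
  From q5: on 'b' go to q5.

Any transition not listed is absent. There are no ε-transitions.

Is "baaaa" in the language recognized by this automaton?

Start in {q0}.
Read 'b': q0→{q2, q4}; now {q2, q4}.
Read 'a': q2→∅, q4→{q4}; now {q4}.
Read 'a': q4→{q4}; now {q4}.
Read 'a': q4→{q4}; now {q4}.
Read 'a': q4→{q4}; now {q4}.
The final set {q4} contains no accepting state.

No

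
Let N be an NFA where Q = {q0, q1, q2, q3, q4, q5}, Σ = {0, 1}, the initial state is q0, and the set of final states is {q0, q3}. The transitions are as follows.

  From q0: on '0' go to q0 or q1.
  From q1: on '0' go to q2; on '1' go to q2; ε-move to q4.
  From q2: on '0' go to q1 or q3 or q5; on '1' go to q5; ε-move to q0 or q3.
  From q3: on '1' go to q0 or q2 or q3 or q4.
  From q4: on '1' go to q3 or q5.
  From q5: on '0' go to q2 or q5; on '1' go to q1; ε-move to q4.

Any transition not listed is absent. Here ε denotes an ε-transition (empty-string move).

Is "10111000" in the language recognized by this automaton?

No

Start in {q0}.
Read '1': {q0} → ∅.
The set is empty and remains empty for the remaining 7 symbols.
The final set ∅ contains no accepting state.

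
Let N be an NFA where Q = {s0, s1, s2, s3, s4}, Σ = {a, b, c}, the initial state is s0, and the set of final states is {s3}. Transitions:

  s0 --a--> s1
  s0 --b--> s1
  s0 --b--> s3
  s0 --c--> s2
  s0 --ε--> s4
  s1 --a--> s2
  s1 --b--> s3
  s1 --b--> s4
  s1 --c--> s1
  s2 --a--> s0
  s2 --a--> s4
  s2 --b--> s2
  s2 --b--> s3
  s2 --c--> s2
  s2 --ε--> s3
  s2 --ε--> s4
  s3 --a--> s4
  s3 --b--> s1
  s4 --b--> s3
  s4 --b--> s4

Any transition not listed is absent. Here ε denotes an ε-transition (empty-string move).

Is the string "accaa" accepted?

Start: ε-closure({s0}) = {s0, s4}.
Read 'a': {s0, s4} → {s1}.
Read 'c': {s1} → {s1}.
Read 'c': {s1} → {s1}.
Read 'a': {s1} → {s2, s3, s4}.
Read 'a': {s2, s3, s4} → {s0, s4}.
The final set {s0, s4} contains no accepting state.

No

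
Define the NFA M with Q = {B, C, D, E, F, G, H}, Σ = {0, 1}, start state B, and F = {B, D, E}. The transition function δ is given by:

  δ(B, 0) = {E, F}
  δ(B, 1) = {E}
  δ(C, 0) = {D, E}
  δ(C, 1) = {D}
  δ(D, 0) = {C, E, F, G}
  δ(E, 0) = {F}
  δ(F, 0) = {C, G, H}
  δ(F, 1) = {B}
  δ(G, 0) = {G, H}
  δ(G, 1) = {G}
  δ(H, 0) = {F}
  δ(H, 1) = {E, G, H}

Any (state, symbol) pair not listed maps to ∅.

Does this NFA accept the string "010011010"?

Start in {B}.
Read '0': {B} → {E, F}.
Read '1': {E, F} → {B}.
Read '0': {B} → {E, F}.
Read '0': {E, F} → {C, F, G, H}.
Read '1': {C, F, G, H} → {B, D, E, G, H}.
Read '1': {B, D, E, G, H} → {E, G, H}.
Read '0': {E, G, H} → {F, G, H}.
Read '1': {F, G, H} → {B, E, G, H}.
Read '0': {B, E, G, H} → {E, F, G, H}.
The final set {E, F, G, H} contains the accepting state E.

Yes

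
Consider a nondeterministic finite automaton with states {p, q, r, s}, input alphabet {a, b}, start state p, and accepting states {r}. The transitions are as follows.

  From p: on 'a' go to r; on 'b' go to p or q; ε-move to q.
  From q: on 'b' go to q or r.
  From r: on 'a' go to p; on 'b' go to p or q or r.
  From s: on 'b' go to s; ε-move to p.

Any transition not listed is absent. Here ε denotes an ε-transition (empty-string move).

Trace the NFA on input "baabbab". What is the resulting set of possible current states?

{p, q, r}

Start: ε-closure({p}) = {p, q}.
Read 'b': p→{p, q}, q→{q, r}; now {p, q, r}.
Read 'a': p→{r}, q→∅, r→{p}; union {p, r}; ε-closure = {p, q, r}.
Read 'a': p→{r}, q→∅, r→{p}; union {p, r}; ε-closure = {p, q, r}.
Read 'b': p→{p, q}, q→{q, r}, r→{p, q, r}; now {p, q, r}.
Read 'b': p→{p, q}, q→{q, r}, r→{p, q, r}; now {p, q, r}.
Read 'a': p→{r}, q→∅, r→{p}; union {p, r}; ε-closure = {p, q, r}.
Read 'b': p→{p, q}, q→{q, r}, r→{p, q, r}; now {p, q, r}.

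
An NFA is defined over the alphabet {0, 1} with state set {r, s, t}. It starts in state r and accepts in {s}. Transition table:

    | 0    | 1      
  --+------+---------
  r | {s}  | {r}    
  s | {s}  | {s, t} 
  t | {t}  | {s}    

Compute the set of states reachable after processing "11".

Start in {r}.
Read '1': r→{r}; now {r}.
Read '1': r→{r}; now {r}.

{r}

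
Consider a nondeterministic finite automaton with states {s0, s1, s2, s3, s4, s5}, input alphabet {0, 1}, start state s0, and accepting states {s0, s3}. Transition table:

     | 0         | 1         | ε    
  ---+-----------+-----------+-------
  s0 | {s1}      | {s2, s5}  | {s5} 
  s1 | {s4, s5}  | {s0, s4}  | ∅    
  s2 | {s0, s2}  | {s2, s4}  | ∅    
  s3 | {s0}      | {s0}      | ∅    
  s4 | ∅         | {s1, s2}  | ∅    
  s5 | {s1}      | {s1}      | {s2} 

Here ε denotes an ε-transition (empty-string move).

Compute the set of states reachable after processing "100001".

{s0, s1, s2, s4, s5}

Start: ε-closure({s0}) = {s0, s2, s5}.
Read '1': s0→{s2, s5}, s2→{s2, s4}, s5→{s1}; now {s1, s2, s4, s5}.
Read '0': s1→{s4, s5}, s2→{s0, s2}, s4→∅, s5→{s1}; now {s0, s1, s2, s4, s5}.
Read '0': s0→{s1}, s1→{s4, s5}, s2→{s0, s2}, s4→∅, s5→{s1}; now {s0, s1, s2, s4, s5}.
Read '0': s0→{s1}, s1→{s4, s5}, s2→{s0, s2}, s4→∅, s5→{s1}; now {s0, s1, s2, s4, s5}.
Read '0': s0→{s1}, s1→{s4, s5}, s2→{s0, s2}, s4→∅, s5→{s1}; now {s0, s1, s2, s4, s5}.
Read '1': s0→{s2, s5}, s1→{s0, s4}, s2→{s2, s4}, s4→{s1, s2}, s5→{s1}; now {s0, s1, s2, s4, s5}.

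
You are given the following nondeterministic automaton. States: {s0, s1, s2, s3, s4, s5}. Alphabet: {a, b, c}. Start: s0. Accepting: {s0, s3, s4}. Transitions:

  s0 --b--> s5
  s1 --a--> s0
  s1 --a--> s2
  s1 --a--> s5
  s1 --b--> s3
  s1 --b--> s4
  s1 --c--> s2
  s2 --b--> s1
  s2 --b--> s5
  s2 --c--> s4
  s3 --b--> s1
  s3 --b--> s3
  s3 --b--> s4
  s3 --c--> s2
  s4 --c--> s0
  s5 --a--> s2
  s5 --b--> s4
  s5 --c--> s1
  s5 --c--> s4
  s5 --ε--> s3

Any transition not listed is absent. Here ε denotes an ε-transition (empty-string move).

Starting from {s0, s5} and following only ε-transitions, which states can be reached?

Begin with {s0, s5}.
ε-move s5 → s3; add s3.

{s0, s3, s5}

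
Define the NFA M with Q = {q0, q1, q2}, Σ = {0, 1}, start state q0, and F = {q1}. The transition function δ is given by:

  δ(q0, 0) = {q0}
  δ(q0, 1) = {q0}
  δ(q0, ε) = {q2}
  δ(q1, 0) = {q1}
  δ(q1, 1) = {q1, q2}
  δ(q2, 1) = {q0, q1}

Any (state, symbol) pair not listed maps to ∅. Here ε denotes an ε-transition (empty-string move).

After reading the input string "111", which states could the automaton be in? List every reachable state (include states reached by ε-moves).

Start: ε-closure({q0}) = {q0, q2}.
Read '1': {q0, q2} → {q0, q1, q2}.
Read '1': {q0, q1, q2} → {q0, q1, q2}.
Read '1': {q0, q1, q2} → {q0, q1, q2}.

{q0, q1, q2}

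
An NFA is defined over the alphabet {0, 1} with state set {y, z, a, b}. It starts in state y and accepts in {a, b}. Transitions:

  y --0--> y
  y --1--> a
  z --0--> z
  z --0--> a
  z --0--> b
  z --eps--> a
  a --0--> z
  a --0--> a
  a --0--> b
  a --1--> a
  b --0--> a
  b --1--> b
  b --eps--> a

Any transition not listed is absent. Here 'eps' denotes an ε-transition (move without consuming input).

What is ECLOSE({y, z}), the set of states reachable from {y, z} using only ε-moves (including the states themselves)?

{y, z, a}

Begin with {y, z}.
ε-move z → a; add a.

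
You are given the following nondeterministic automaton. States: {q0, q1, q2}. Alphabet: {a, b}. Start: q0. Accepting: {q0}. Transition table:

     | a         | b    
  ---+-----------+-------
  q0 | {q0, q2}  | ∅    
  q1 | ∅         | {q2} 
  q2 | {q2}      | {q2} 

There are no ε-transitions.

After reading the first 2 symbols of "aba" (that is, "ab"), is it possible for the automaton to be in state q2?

Yes

Start in {q0}.
Read 'a': {q0} → {q0, q2}.
Read 'b': {q0, q2} → {q2}.
State q2 is in {q2}.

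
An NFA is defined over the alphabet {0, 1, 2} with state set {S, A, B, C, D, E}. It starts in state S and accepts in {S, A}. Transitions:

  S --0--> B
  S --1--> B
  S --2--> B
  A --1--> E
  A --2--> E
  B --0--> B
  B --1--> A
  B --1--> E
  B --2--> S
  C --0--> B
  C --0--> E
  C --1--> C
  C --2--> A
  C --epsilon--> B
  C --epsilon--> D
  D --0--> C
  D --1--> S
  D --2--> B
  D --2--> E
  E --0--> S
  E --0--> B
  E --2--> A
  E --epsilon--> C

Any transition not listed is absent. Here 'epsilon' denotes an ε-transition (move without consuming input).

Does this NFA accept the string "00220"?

No

Start in {S}.
Read '0': {S} → {B}.
Read '0': {B} → {B}.
Read '2': {B} → {S}.
Read '2': {S} → {B}.
Read '0': {B} → {B}.
The final set {B} contains no accepting state.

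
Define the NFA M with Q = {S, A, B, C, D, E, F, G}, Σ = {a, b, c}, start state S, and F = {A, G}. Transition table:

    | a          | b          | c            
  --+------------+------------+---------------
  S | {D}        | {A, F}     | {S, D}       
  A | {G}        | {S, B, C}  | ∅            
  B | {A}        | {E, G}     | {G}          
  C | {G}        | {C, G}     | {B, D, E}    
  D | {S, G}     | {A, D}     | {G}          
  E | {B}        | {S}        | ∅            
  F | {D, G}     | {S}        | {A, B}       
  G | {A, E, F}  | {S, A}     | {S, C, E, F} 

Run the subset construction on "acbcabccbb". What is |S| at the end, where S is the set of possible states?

7

Start in {S}.
Read 'a': {S} → {D}.
Read 'c': {D} → {G}.
Read 'b': {G} → {S, A}.
Read 'c': {S, A} → {S, D}.
Read 'a': {S, D} → {S, D, G}.
Read 'b': {S, D, G} → {S, A, D, F}.
Read 'c': {S, A, D, F} → {S, A, B, D, G}.
Read 'c': {S, A, B, D, G} → {S, C, D, E, F, G}.
Read 'b': {S, C, D, E, F, G} → {S, A, C, D, F, G}.
Read 'b': {S, A, C, D, F, G} → {S, A, B, C, D, F, G}.
That set has 7 states.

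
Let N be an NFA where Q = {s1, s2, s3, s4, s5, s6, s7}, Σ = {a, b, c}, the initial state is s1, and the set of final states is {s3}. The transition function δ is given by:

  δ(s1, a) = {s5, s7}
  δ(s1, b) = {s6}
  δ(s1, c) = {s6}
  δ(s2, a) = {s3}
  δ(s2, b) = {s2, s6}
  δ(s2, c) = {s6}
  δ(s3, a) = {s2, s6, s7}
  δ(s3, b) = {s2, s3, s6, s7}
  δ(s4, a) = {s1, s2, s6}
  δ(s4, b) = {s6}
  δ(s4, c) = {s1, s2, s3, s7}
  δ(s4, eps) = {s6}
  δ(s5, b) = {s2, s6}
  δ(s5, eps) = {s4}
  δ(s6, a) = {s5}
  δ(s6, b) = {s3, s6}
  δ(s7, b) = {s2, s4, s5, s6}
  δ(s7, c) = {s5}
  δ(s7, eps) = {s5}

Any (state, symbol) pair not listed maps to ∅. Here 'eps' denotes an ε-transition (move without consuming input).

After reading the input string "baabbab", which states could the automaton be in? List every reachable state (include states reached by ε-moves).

Start in {s1}.
Read 'b': s1→{s6}; now {s6}.
Read 'a': s6→{s5}; union {s5}; ε-closure = {s4, s5, s6}.
Read 'a': s4→{s1, s2, s6}, s5→∅, s6→{s5}; union {s1, s2, s5, s6}; ε-closure = {s1, s2, s4, s5, s6}.
Read 'b': s1→{s6}, s2→{s2, s6}, s4→{s6}, s5→{s2, s6}, s6→{s3, s6}; now {s2, s3, s6}.
Read 'b': s2→{s2, s6}, s3→{s2, s3, s6, s7}, s6→{s3, s6}; union {s2, s3, s6, s7}; ε-closure = {s2, s3, s4, s5, s6, s7}.
Read 'a': s2→{s3}, s3→{s2, s6, s7}, s4→{s1, s2, s6}, s5→∅, s6→{s5}, s7→∅; union {s1, s2, s3, s5, s6, s7}; ε-closure = {s1, s2, s3, s4, s5, s6, s7}.
Read 'b': s1→{s6}, s2→{s2, s6}, s3→{s2, s3, s6, s7}, s4→{s6}, s5→{s2, s6}, s6→{s3, s6}, s7→{s2, s4, s5, s6}; now {s2, s3, s4, s5, s6, s7}.

{s2, s3, s4, s5, s6, s7}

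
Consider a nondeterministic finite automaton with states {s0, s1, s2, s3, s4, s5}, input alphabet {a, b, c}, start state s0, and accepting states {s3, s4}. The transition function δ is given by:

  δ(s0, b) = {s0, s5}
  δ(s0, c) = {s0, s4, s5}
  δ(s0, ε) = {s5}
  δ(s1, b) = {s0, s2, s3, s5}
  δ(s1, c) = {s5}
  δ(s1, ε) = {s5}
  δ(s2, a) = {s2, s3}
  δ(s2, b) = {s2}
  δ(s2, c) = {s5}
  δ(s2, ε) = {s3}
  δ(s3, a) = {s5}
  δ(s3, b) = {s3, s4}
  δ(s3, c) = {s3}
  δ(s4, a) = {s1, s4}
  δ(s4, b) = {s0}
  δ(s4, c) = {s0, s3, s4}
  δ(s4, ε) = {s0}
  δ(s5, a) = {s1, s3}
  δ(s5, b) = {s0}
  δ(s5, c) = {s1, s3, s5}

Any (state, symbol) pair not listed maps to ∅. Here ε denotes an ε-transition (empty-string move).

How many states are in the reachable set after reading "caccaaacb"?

5

Start: ε-closure({s0}) = {s0, s5}.
Read 'c': {s0, s5} → {s0, s1, s3, s4, s5}.
Read 'a': {s0, s1, s3, s4, s5} → {s0, s1, s3, s4, s5}.
Read 'c': {s0, s1, s3, s4, s5} → {s0, s1, s3, s4, s5}.
Read 'c': {s0, s1, s3, s4, s5} → {s0, s1, s3, s4, s5}.
Read 'a': {s0, s1, s3, s4, s5} → {s0, s1, s3, s4, s5}.
Read 'a': {s0, s1, s3, s4, s5} → {s0, s1, s3, s4, s5}.
Read 'a': {s0, s1, s3, s4, s5} → {s0, s1, s3, s4, s5}.
Read 'c': {s0, s1, s3, s4, s5} → {s0, s1, s3, s4, s5}.
Read 'b': {s0, s1, s3, s4, s5} → {s0, s2, s3, s4, s5}.
That set has 5 states.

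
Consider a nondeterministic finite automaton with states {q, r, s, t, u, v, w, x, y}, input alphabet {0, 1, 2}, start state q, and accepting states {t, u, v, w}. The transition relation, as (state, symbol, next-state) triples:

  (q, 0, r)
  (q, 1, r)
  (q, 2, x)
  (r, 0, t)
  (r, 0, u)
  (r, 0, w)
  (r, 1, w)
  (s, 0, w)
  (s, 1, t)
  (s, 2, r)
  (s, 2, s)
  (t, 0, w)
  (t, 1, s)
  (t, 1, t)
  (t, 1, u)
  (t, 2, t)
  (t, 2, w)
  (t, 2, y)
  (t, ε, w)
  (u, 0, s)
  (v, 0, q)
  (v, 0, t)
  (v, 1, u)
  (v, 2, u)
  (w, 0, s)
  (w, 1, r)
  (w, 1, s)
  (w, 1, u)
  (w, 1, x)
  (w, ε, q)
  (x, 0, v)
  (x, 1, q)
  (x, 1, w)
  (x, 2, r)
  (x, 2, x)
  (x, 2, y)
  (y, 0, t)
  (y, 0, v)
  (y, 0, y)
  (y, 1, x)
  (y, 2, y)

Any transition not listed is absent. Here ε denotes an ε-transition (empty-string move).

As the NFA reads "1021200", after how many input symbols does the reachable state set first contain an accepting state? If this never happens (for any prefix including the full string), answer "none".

2

Start in {q}.
Read '1': {q} → {r}.
Read '0': {r} → {q, t, u, w}.
None of the earlier sets intersect F, but {q, t, u, w} does.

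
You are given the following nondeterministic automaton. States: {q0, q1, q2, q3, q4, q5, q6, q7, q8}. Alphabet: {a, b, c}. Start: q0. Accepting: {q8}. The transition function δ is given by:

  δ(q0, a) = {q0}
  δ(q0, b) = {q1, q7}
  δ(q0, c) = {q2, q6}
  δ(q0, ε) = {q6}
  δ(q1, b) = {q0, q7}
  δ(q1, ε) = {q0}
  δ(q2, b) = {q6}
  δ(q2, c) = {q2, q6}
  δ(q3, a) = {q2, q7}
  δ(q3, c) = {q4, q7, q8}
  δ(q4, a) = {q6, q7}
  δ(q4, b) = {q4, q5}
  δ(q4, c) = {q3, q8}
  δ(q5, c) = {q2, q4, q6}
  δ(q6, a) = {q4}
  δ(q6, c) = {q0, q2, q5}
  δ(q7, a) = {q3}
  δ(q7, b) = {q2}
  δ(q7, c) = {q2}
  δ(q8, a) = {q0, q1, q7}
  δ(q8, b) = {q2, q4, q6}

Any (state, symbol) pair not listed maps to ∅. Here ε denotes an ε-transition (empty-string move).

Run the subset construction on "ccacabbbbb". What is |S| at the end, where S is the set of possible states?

7

Start: ε-closure({q0}) = {q0, q6}.
Read 'c': q0→{q2, q6}, q6→{q0, q2, q5}; now {q0, q2, q5, q6}.
Read 'c': q0→{q2, q6}, q2→{q2, q6}, q5→{q2, q4, q6}, q6→{q0, q2, q5}; now {q0, q2, q4, q5, q6}.
Read 'a': q0→{q0}, q2→∅, q4→{q6, q7}, q5→∅, q6→{q4}; now {q0, q4, q6, q7}.
Read 'c': q0→{q2, q6}, q4→{q3, q8}, q6→{q0, q2, q5}, q7→{q2}; now {q0, q2, q3, q5, q6, q8}.
Read 'a': q0→{q0}, q2→∅, q3→{q2, q7}, q5→∅, q6→{q4}, q8→{q0, q1, q7}; union {q0, q1, q2, q4, q7}; ε-closure = {q0, q1, q2, q4, q6, q7}.
Read 'b': q0→{q1, q7}, q1→{q0, q7}, q2→{q6}, q4→{q4, q5}, q6→∅, q7→{q2}; now {q0, q1, q2, q4, q5, q6, q7}.
Read 'b': q0→{q1, q7}, q1→{q0, q7}, q2→{q6}, q4→{q4, q5}, q5→∅, q6→∅, q7→{q2}; now {q0, q1, q2, q4, q5, q6, q7}.
Read 'b': q0→{q1, q7}, q1→{q0, q7}, q2→{q6}, q4→{q4, q5}, q5→∅, q6→∅, q7→{q2}; now {q0, q1, q2, q4, q5, q6, q7}.
Read 'b': q0→{q1, q7}, q1→{q0, q7}, q2→{q6}, q4→{q4, q5}, q5→∅, q6→∅, q7→{q2}; now {q0, q1, q2, q4, q5, q6, q7}.
Read 'b': q0→{q1, q7}, q1→{q0, q7}, q2→{q6}, q4→{q4, q5}, q5→∅, q6→∅, q7→{q2}; now {q0, q1, q2, q4, q5, q6, q7}.
That set has 7 states.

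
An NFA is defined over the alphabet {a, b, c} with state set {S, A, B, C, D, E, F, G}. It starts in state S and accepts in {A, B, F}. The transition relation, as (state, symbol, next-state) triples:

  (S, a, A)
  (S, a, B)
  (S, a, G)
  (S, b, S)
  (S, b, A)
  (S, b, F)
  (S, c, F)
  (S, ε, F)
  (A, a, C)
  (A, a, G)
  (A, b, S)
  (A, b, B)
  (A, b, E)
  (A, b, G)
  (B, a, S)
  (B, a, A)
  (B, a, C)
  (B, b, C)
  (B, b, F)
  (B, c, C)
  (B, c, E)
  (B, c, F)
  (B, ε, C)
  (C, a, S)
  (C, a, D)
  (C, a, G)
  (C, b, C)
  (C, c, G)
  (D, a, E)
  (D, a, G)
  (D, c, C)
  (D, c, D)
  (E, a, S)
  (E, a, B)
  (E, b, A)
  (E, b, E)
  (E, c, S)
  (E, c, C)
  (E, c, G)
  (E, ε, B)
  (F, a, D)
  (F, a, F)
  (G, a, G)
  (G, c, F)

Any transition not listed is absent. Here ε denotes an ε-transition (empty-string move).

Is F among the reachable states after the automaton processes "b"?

Yes

Start: ε-closure({S}) = {S, F}.
Read 'b': {S, F} → {S, A, F}.
State F is in {S, A, F}.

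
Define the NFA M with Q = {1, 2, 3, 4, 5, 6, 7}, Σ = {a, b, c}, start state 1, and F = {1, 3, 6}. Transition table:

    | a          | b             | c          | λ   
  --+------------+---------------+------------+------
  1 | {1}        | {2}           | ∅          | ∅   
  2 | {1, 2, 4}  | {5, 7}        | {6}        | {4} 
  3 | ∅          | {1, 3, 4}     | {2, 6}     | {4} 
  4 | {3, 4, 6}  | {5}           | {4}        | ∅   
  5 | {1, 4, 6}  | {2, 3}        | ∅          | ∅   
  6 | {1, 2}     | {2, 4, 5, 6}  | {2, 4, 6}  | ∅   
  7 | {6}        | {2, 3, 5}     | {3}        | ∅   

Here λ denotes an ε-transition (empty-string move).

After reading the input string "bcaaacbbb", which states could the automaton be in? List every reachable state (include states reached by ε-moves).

Start in {1}.
Read 'b': 1→{2}; union {2}; ε-closure = {2, 4}.
Read 'c': 2→{6}, 4→{4}; now {4, 6}.
Read 'a': 4→{3, 4, 6}, 6→{1, 2}; now {1, 2, 3, 4, 6}.
Read 'a': 1→{1}, 2→{1, 2, 4}, 3→∅, 4→{3, 4, 6}, 6→{1, 2}; now {1, 2, 3, 4, 6}.
Read 'a': 1→{1}, 2→{1, 2, 4}, 3→∅, 4→{3, 4, 6}, 6→{1, 2}; now {1, 2, 3, 4, 6}.
Read 'c': 1→∅, 2→{6}, 3→{2, 6}, 4→{4}, 6→{2, 4, 6}; now {2, 4, 6}.
Read 'b': 2→{5, 7}, 4→{5}, 6→{2, 4, 5, 6}; now {2, 4, 5, 6, 7}.
Read 'b': 2→{5, 7}, 4→{5}, 5→{2, 3}, 6→{2, 4, 5, 6}, 7→{2, 3, 5}; now {2, 3, 4, 5, 6, 7}.
Read 'b': 2→{5, 7}, 3→{1, 3, 4}, 4→{5}, 5→{2, 3}, 6→{2, 4, 5, 6}, 7→{2, 3, 5}; now {1, 2, 3, 4, 5, 6, 7}.

{1, 2, 3, 4, 5, 6, 7}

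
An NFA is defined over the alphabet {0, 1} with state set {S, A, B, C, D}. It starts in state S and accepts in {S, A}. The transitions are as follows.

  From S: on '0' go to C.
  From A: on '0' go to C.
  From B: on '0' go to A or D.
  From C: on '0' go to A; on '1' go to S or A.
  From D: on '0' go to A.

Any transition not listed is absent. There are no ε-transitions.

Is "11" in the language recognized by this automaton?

Start in {S}.
Read '1': {S} → ∅.
The set is empty and remains empty for the remaining 1 symbol.
The final set ∅ contains no accepting state.

No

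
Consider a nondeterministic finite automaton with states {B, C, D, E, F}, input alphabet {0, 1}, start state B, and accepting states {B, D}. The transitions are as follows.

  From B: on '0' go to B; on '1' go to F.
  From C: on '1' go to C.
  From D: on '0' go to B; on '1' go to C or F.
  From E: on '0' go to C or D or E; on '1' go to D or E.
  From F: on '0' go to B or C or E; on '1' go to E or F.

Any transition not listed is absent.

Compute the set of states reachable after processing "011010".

Start in {B}.
Read '0': B→{B}; now {B}.
Read '1': B→{F}; now {F}.
Read '1': F→{E, F}; now {E, F}.
Read '0': E→{C, D, E}, F→{B, C, E}; now {B, C, D, E}.
Read '1': B→{F}, C→{C}, D→{C, F}, E→{D, E}; now {C, D, E, F}.
Read '0': C→∅, D→{B}, E→{C, D, E}, F→{B, C, E}; now {B, C, D, E}.

{B, C, D, E}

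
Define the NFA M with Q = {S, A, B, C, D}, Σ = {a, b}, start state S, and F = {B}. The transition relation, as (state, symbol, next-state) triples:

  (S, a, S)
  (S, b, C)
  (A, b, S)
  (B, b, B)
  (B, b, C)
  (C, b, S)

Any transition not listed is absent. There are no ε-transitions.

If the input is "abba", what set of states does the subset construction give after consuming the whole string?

Start in {S}.
Read 'a': {S} → {S}.
Read 'b': {S} → {C}.
Read 'b': {C} → {S}.
Read 'a': {S} → {S}.

{S}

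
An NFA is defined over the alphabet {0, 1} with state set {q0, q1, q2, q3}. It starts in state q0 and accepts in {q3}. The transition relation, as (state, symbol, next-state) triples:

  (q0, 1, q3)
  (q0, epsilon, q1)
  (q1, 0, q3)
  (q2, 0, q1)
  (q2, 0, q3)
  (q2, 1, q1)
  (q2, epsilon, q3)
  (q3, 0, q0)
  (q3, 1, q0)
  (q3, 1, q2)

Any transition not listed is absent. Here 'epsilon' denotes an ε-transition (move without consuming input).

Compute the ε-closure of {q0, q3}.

{q0, q1, q3}

Begin with {q0, q3}.
ε-move q0 → q1; add q1.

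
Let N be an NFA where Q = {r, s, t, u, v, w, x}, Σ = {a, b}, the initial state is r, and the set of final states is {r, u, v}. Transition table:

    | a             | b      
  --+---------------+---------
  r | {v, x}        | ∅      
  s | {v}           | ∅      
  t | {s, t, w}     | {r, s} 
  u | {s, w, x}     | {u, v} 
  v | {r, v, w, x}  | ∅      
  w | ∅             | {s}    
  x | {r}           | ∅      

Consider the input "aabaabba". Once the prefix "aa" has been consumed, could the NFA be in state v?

Yes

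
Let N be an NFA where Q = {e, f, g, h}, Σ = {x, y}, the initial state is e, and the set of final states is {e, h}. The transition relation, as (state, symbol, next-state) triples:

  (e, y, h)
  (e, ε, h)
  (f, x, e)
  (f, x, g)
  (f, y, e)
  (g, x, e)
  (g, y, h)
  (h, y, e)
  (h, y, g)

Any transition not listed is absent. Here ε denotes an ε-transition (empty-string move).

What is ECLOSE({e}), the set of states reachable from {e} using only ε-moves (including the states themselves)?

{e, h}

Begin with {e}.
ε-move e → h; add h.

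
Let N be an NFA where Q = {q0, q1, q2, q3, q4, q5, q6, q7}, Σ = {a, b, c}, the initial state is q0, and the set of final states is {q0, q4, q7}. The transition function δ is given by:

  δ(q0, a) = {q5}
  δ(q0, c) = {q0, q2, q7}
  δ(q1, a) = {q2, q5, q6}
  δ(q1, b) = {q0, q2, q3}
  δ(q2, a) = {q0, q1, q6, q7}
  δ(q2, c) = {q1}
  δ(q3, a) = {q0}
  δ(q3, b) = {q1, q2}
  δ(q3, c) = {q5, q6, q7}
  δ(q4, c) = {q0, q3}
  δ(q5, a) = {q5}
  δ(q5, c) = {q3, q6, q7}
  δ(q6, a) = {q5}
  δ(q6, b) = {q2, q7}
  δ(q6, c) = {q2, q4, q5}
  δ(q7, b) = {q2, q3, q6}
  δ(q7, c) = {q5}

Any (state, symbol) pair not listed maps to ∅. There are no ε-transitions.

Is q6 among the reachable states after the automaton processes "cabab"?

Yes

Start in {q0}.
Read 'c': {q0} → {q0, q2, q7}.
Read 'a': {q0, q2, q7} → {q0, q1, q5, q6, q7}.
Read 'b': {q0, q1, q5, q6, q7} → {q0, q2, q3, q6, q7}.
Read 'a': {q0, q2, q3, q6, q7} → {q0, q1, q5, q6, q7}.
Read 'b': {q0, q1, q5, q6, q7} → {q0, q2, q3, q6, q7}.
State q6 is in {q0, q2, q3, q6, q7}.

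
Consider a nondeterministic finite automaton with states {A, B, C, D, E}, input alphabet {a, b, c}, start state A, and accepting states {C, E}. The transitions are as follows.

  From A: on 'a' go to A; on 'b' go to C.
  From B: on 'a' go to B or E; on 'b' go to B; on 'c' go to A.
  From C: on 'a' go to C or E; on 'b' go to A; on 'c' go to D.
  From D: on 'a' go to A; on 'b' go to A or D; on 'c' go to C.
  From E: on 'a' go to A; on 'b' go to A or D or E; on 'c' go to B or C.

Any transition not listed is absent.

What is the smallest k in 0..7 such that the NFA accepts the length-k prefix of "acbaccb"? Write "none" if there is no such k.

none

Start in {A}.
Read 'a': A→{A}; now {A}.
Read 'c': A→∅; now ∅.
The set is empty and remains empty for the remaining 5 symbols.
No reachable set along the way intersects F.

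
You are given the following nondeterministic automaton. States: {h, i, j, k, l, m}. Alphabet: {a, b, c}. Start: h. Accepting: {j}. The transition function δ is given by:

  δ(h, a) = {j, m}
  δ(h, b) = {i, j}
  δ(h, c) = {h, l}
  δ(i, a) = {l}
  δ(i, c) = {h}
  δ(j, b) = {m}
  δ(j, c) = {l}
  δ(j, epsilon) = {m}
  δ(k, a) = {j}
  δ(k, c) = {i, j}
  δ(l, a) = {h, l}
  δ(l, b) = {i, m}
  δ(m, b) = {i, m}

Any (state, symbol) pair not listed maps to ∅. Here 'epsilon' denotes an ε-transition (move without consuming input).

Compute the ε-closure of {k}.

Begin with {k}.
No ε-moves leave this set, so the closure equals the set itself.

{k}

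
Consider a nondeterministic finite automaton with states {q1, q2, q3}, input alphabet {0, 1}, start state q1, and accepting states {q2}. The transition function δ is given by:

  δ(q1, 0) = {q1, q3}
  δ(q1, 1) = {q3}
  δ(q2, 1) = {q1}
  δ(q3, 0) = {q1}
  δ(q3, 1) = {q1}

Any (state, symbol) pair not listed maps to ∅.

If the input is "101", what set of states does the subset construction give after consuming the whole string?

Start in {q1}.
Read '1': {q1} → {q3}.
Read '0': {q3} → {q1}.
Read '1': {q1} → {q3}.

{q3}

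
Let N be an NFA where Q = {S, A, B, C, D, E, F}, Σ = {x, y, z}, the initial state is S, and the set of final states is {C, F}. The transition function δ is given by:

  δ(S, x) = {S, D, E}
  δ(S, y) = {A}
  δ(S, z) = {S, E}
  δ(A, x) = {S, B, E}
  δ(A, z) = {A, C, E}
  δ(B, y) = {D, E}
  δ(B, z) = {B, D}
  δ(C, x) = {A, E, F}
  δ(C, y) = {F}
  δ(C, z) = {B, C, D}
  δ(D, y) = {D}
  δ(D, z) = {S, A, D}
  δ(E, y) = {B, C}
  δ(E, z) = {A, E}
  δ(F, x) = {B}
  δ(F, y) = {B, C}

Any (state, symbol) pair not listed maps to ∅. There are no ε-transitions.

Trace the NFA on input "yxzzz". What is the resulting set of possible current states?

Start in {S}.
Read 'y': {S} → {A}.
Read 'x': {A} → {S, B, E}.
Read 'z': {S, B, E} → {S, A, B, D, E}.
Read 'z': {S, A, B, D, E} → {S, A, B, C, D, E}.
Read 'z': {S, A, B, C, D, E} → {S, A, B, C, D, E}.

{S, A, B, C, D, E}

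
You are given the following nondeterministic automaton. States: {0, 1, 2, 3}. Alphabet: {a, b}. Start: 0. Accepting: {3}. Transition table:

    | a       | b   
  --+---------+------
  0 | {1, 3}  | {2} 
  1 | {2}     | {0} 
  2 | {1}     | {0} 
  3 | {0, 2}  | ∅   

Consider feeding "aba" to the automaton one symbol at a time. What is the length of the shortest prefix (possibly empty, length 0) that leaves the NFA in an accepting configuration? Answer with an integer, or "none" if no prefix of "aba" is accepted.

Start in {0}.
Read 'a': {0} → {1, 3}.
None of the earlier sets intersect F, but {1, 3} does.

1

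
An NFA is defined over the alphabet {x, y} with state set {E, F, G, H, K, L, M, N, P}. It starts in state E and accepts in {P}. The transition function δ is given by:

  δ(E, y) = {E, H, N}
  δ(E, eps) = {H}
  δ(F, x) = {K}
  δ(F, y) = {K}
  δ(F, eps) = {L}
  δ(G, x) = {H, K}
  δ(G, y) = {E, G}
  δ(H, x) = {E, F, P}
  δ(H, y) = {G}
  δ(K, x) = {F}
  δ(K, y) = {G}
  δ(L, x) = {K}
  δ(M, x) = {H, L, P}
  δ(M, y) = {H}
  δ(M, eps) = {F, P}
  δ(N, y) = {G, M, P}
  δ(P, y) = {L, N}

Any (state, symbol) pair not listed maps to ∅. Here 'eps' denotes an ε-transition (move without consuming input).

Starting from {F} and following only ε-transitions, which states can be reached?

{F, L}

Begin with {F}.
ε-move F → L; add L.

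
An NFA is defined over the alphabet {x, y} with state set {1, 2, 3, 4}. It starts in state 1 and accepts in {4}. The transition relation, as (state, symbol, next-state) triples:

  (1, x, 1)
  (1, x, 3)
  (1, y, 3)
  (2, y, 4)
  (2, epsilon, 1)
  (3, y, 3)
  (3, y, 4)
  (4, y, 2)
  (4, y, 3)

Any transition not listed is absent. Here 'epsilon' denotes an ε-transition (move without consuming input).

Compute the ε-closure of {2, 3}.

Begin with {2, 3}.
ε-move 2 → 1; add 1.

{1, 2, 3}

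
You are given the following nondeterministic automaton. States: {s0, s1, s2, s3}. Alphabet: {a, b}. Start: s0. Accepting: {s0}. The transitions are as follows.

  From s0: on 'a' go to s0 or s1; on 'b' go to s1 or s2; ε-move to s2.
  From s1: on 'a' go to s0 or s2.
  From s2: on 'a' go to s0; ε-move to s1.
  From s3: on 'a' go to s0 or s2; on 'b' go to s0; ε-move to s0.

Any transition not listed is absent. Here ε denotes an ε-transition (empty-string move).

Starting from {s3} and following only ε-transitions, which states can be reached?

{s0, s1, s2, s3}

Begin with {s3}.
ε-move s3 → s0; add s0.
ε-move s0 → s2; add s2.
ε-move s2 → s1; add s1.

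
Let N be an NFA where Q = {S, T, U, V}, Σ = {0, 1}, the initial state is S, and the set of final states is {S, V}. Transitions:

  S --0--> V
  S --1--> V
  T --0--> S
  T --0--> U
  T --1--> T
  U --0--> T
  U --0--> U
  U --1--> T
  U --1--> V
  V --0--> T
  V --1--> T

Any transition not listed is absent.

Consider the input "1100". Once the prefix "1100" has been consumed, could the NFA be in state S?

No

Start in {S}.
Read '1': S→{V}; now {V}.
Read '1': V→{T}; now {T}.
Read '0': T→{S, U}; now {S, U}.
Read '0': S→{V}, U→{T, U}; now {T, U, V}.
State S is not in {T, U, V}.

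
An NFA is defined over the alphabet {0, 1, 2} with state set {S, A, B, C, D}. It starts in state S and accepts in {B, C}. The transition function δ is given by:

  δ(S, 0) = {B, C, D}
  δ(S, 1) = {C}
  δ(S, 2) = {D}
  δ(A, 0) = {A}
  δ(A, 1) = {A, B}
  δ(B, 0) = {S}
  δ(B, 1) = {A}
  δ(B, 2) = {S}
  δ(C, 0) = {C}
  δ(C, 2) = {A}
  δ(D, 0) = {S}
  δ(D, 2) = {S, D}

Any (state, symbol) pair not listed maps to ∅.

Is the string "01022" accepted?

No

Start in {S}.
Read '0': {S} → {B, C, D}.
Read '1': {B, C, D} → {A}.
Read '0': {A} → {A}.
Read '2': {A} → ∅.
The set is empty and remains empty for the remaining 1 symbol.
The final set ∅ contains no accepting state.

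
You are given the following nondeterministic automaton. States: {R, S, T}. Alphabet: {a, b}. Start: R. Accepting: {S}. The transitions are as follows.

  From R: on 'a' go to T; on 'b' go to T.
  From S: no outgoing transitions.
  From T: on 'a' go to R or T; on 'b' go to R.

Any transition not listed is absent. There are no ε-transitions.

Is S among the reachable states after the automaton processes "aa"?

No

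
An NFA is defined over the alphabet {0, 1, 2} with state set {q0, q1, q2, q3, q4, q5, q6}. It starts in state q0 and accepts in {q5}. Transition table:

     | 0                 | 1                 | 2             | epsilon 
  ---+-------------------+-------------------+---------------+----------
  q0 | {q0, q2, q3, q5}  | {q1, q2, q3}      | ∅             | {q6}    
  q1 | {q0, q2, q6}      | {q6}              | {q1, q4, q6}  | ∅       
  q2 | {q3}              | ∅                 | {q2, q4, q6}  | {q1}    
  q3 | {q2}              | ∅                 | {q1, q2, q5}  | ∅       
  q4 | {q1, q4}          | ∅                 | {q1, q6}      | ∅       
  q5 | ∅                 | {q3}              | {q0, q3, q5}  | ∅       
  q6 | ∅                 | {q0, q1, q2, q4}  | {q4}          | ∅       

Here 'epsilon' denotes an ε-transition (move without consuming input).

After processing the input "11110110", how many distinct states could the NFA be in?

7

Start: ε-closure({q0}) = {q0, q6}.
Read '1': q0→{q1, q2, q3}, q6→{q0, q1, q2, q4}; union {q0, q1, q2, q3, q4}; ε-closure = {q0, q1, q2, q3, q4, q6}.
Read '1': q0→{q1, q2, q3}, q1→{q6}, q2→∅, q3→∅, q4→∅, q6→{q0, q1, q2, q4}; now {q0, q1, q2, q3, q4, q6}.
Read '1': q0→{q1, q2, q3}, q1→{q6}, q2→∅, q3→∅, q4→∅, q6→{q0, q1, q2, q4}; now {q0, q1, q2, q3, q4, q6}.
Read '1': q0→{q1, q2, q3}, q1→{q6}, q2→∅, q3→∅, q4→∅, q6→{q0, q1, q2, q4}; now {q0, q1, q2, q3, q4, q6}.
Read '0': q0→{q0, q2, q3, q5}, q1→{q0, q2, q6}, q2→{q3}, q3→{q2}, q4→{q1, q4}, q6→∅; now {q0, q1, q2, q3, q4, q5, q6}.
Read '1': q0→{q1, q2, q3}, q1→{q6}, q2→∅, q3→∅, q4→∅, q5→{q3}, q6→{q0, q1, q2, q4}; now {q0, q1, q2, q3, q4, q6}.
Read '1': q0→{q1, q2, q3}, q1→{q6}, q2→∅, q3→∅, q4→∅, q6→{q0, q1, q2, q4}; now {q0, q1, q2, q3, q4, q6}.
Read '0': q0→{q0, q2, q3, q5}, q1→{q0, q2, q6}, q2→{q3}, q3→{q2}, q4→{q1, q4}, q6→∅; now {q0, q1, q2, q3, q4, q5, q6}.
That set has 7 states.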